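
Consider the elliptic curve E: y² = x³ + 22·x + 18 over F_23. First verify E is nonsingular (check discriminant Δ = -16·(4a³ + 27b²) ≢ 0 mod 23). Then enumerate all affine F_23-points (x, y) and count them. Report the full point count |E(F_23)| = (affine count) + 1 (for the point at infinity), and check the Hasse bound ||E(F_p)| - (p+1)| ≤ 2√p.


Affine points = {(0, 8), (0, 15), (1, 8), (1, 15), (2, 1), (2, 22), (4, 3), (4, 20), (5, 0), (7, 3), (7, 20), (8, 4), (8, 19), (9, 5), (9, 18), (11, 2), (11, 21), (12, 3), (12, 20), (16, 2), (16, 21), (18, 6), (18, 17), (19, 2), (19, 21), (21, 9), (21, 14), (22, 8), (22, 15)}; affine count = 29; |E(F_23)| = 30.

Discriminant check: Δ ∝ 4a³ + 27b² = 4·22³ + 27·18² = 4·10648 + 27·324 ≡ 4 (mod 23). Nonzero ⇒ E is nonsingular.
For each x ∈ F_23, compute rhs = x³ + 22·x + 18 mod 23, then count y ∈ F_23 with y² ≡ rhs.
  x = 0: rhs = 18, matching y values: 8, 15 (2 points).
  x = 1: rhs = 18, matching y values: 8, 15 (2 points).
  x = 2: rhs = 1, matching y values: 1, 22 (2 points).
  x = 3: rhs = 19, matching y values: none (0 points).
  x = 4: rhs = 9, matching y values: 3, 20 (2 points).
  x = 5: rhs = 0, matching y values: 0 (1 points).
  x = 6: rhs = 21, matching y values: none (0 points).
  x = 7: rhs = 9, matching y values: 3, 20 (2 points).
  x = 8: rhs = 16, matching y values: 4, 19 (2 points).
  x = 9: rhs = 2, matching y values: 5, 18 (2 points).
  x = 10: rhs = 19, matching y values: none (0 points).
  x = 11: rhs = 4, matching y values: 2, 21 (2 points).
  x = 12: rhs = 9, matching y values: 3, 20 (2 points).
  x = 13: rhs = 17, matching y values: none (0 points).
  x = 14: rhs = 11, matching y values: none (0 points).
  x = 15: rhs = 20, matching y values: none (0 points).
  x = 16: rhs = 4, matching y values: 2, 21 (2 points).
  x = 17: rhs = 15, matching y values: none (0 points).
  x = 18: rhs = 13, matching y values: 6, 17 (2 points).
  x = 19: rhs = 4, matching y values: 2, 21 (2 points).
  x = 20: rhs = 17, matching y values: none (0 points).
  x = 21: rhs = 12, matching y values: 9, 14 (2 points).
  x = 22: rhs = 18, matching y values: 8, 15 (2 points).
Total affine count: 29.
Full point count |E(F_23)| = 29 + 1 = 30.
Hasse bound: |30 − (23+1)| = |6| = 6 ≤ 2√23 ≈ 9.5917 ✓.


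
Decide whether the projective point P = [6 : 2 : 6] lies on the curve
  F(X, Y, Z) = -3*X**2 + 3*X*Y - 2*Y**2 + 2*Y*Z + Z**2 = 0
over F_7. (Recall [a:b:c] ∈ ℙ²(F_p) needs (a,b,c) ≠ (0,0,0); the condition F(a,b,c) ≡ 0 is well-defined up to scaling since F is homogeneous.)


F(6,2,6) ≡ 1 (mod 7); P is NOT on the curve.

Evaluate F(6, 2, 6) term-by-term (mod 7).
  -3*X**2 ↦ -3·36·1·1 = -108
  3*X*Y ↦ 3·6·2·1 = 36
  -2*Y**2 ↦ -2·1·4·1 = -8
  2*Y*Z ↦ 2·1·2·6 = 24
  Z**2 ↦ 1·1·1·36 = 36
Sum: F(6, 2, 6) = (-108) + (36) + (-8) + (24) + (36) = -20.
Reducing mod 7: -20 ≡ 1 (mod 7).
Since F(a, b, c) ≡ 1 ≠ 0 (mod 7), P does NOT lie on the curve.


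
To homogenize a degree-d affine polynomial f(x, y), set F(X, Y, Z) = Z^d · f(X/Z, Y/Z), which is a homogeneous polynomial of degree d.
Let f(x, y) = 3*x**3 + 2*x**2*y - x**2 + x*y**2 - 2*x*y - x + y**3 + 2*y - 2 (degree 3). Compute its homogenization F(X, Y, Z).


F(X, Y, Z) = 3*X**3 + 2*X**2*Y - X**2*Z + X*Y**2 - 2*X*Y*Z - X*Z**2 + Y**3 + 2*Y*Z**2 - 2*Z**3

deg(f) = 3.
Substitute x = X/Z, y = Y/Z into f, then multiply by Z^3.
  monomial 3·x^3·y^0 ↦ 3·X^3·Y^0·Z^0.
  monomial 2·x^2·y^1 ↦ 2·X^2·Y^1·Z^0.
  monomial -1·x^2·y^0 ↦ -1·X^2·Y^0·Z^1.
  monomial 1·x^1·y^2 ↦ 1·X^1·Y^2·Z^0.
  monomial -2·x^1·y^1 ↦ -2·X^1·Y^1·Z^1.
  monomial -1·x^1·y^0 ↦ -1·X^1·Y^0·Z^2.
  monomial 1·x^0·y^3 ↦ 1·X^0·Y^3·Z^0.
  monomial 2·x^0·y^1 ↦ 2·X^0·Y^1·Z^2.
  monomial -2·x^0·y^0 ↦ -2·X^0·Y^0·Z^3.
Collecting: F(X, Y, Z) = 3*X**3 + 2*X**2*Y - X**2*Z + X*Y**2 - 2*X*Y*Z - X*Z**2 + Y**3 + 2*Y*Z**2 - 2*Z**3.


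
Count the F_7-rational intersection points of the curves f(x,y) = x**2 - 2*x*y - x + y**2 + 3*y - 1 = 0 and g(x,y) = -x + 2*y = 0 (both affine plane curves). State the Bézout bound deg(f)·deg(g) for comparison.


Common zeros: ∅; count = 0; Bézout bound = 2.

deg(f) = 2, deg(g) = 1, so Bézout bound = 2.
Scan x ∈ F_7. For each x, list the y ∈ F_7 with f(x, y) ≡ 0 and those with g(x, y) ≡ 0 (mod 7); the common zeros in that column are the intersection.
  x = 0: f ≡ 0 at y ∈ ∅; g ≡ 0 at y ∈ {0}; common: ∅.
  x = 1: f ≡ 0 at y ∈ ∅; g ≡ 0 at y ∈ {4}; common: ∅.
  x = 2: f ≡ 0 at y ∈ {3, 5}; g ≡ 0 at y ∈ {1}; common: ∅.
  x = 3: f ≡ 0 at y ∈ ∅; g ≡ 0 at y ∈ {5}; common: ∅.
  x = 4: f ≡ 0 at y ∈ {1, 4}; g ≡ 0 at y ∈ {2}; common: ∅.
  x = 5: f ≡ 0 at y ∈ {3, 4}; g ≡ 0 at y ∈ {6}; common: ∅.
  x = 6: f ≡ 0 at y ∈ {1}; g ≡ 0 at y ∈ {3}; common: ∅.
Collecting: common zeros = ∅, so the count is 0.
Comparison with the Bézout bound: 0 ≤ 2 = deg(f)·deg(g), as expected for curves with no common component (the affine F_7-count falls short of the bound because intersections may lie at infinity, over extension fields, or carry multiplicity).


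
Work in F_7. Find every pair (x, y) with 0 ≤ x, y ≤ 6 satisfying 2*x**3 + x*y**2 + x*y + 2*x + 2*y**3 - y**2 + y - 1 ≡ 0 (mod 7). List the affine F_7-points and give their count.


Affine F_7-points: {(1, 1), (1, 3), (2, 3), (2, 4), (3, 2), (4, 3), (5, 0), (6, 4)}; count = 8.

For each of the 49 pairs (x, y) ∈ F_7², evaluate f(x, y) mod 7. Record the zeros.
  x = 0: [0↦6, 1↦1, 2↦6, 3↦5, 4↦3, 5↦5, 6↦2]  zeros at y ∈ ∅
  x = 1: [0↦3, 1↦0, 2↦2, 3↦0, 4↦6, 5↦4, 6↦6]  zeros at y ∈ {1, 3}
  x = 2: [0↦5, 1↦4, 2↦3, 3↦0, 4↦0, 5↦1, 6↦1]  zeros at y ∈ {3, 4}
  x = 3: [0↦3, 1↦4, 2↦0, 3↦3, 4↦4, 5↦1, 6↦6]  zeros at y ∈ {2}
  x = 4: [0↦2, 1↦5, 2↦5, 3↦0, 4↦2, 5↦2, 6↦5]  zeros at y ∈ {3}
  x = 5: [0↦0, 1↦5, 2↦2, 3↦3, 4↦6, 5↦2, 6↦3]  zeros at y ∈ {0}
  x = 6: [0↦2, 1↦2, 2↦3, 3↦3, 4↦0, 5↦6, 6↦5]  zeros at y ∈ {4}
Collecting zeros: affine points = {(1, 1), (1, 3), (2, 3), (2, 4), (3, 2), (4, 3), (5, 0), (6, 4)}.
Total count |C(F_7)_aff| = 8.


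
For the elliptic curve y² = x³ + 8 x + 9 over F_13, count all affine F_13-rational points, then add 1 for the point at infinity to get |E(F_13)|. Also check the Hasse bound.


Affine points = {(0, 3), (0, 10), (4, 1), (4, 12), (6, 0), (8, 0), (9, 2), (9, 11), (10, 6), (10, 7), (12, 0)}; affine count = 11; |E(F_13)| = 12.

Discriminant check: Δ ∝ 4a³ + 27b² = 4·8³ + 27·9² = 4·512 + 27·81 ≡ 10 (mod 13). Nonzero ⇒ E is nonsingular.
For each x ∈ F_13, compute rhs = x³ + 8·x + 9 mod 13, then count y ∈ F_13 with y² ≡ rhs.
  x = 0: rhs = 9, matching y values: 3, 10 (2 points).
  x = 1: rhs = 5, matching y values: none (0 points).
  x = 2: rhs = 7, matching y values: none (0 points).
  x = 3: rhs = 8, matching y values: none (0 points).
  x = 4: rhs = 1, matching y values: 1, 12 (2 points).
  x = 5: rhs = 5, matching y values: none (0 points).
  x = 6: rhs = 0, matching y values: 0 (1 points).
  x = 7: rhs = 5, matching y values: none (0 points).
  x = 8: rhs = 0, matching y values: 0 (1 points).
  x = 9: rhs = 4, matching y values: 2, 11 (2 points).
  x = 10: rhs = 10, matching y values: 6, 7 (2 points).
  x = 11: rhs = 11, matching y values: none (0 points).
  x = 12: rhs = 0, matching y values: 0 (1 points).
Total affine count: 11.
Full point count |E(F_13)| = 11 + 1 = 12.
Hasse bound: |12 − (13+1)| = |-2| = 2 ≤ 2√13 ≈ 7.2111 ✓.


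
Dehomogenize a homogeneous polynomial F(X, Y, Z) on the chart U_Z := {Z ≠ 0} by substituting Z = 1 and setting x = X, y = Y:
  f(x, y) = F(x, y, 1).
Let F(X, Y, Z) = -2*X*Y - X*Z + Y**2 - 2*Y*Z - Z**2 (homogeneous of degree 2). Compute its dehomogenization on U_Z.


f(x, y) = -2*x*y - x + y**2 - 2*y - 1

On U_Z we set Z = 1. Each monomial c·X^i·Y^j·Z^k in F becomes c·x^i·y^j·1^k = c·x^i·y^j.
Substituting Z = 1: F(X, Y, 1) = -2*x*y - x + y**2 - 2*y - 1.
Note: deg(f) ≤ deg(F) = 2; strict inequality happens when F is divisible by Z (lost terms).


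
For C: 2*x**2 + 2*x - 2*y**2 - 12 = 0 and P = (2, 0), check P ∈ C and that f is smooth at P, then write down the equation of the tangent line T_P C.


Tangent line at P: 10*x - 20 = 0.

Step 1: f(2, 0) = 0, so P lies on C.
Step 2: partial derivatives
  f_x(x, y) = 4*x + 2, f_y(x, y) = -4*y.
  f_x(P) = 10, f_y(P) = 0 (gradient nonzero, so P is smooth).
Step 3: tangent line at P: 10·(x − 2) + 0·(y − 0) = 0.
Expanding: 10*x - 20 = 0.


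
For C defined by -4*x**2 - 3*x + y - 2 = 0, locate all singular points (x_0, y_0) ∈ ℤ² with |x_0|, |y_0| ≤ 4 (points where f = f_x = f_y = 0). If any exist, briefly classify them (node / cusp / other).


No singular points in the scanned grid; C is smooth there.

Compute partial derivatives:
  f_x = -8*x - 3.
  f_y = 1.
f_y = 1 is a nonzero constant, so f_y never vanishes: no point (x, y) can satisfy f = f_x = f_y = 0. In particular no (x, y) ∈ {−4, ..., 4}² is singular; the curve is smooth.


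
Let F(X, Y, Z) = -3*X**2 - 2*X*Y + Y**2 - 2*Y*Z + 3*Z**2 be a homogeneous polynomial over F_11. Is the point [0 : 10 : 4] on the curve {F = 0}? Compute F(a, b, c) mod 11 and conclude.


F(0,10,4) ≡ 2 (mod 11); P is NOT on the curve.

Evaluate F(0, 10, 4) term-by-term (mod 11).
  -3*X**2 ↦ -3·0·1·1 = 0
  -2*X*Y ↦ -2·0·10·1 = 0
  Y**2 ↦ 1·1·100·1 = 100
  -2*Y*Z ↦ -2·1·10·4 = -80
  3*Z**2 ↦ 3·1·1·16 = 48
Sum: F(0, 10, 4) = (0) + (0) + (100) + (-80) + (48) = 68.
Reducing mod 11: 68 ≡ 2 (mod 11).
Since F(a, b, c) ≡ 2 ≠ 0 (mod 11), P does NOT lie on the curve.


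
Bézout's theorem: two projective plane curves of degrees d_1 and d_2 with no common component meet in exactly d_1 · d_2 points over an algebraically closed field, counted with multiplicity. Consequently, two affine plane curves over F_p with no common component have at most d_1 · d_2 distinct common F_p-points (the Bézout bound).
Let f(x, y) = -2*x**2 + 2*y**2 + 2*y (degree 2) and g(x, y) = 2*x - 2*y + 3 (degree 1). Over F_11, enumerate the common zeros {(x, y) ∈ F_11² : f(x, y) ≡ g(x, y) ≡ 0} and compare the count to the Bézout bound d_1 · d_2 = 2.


Common zeros: {(8, 4)}; count = 1; Bézout bound = 2.

deg(f) = 2, deg(g) = 1, so Bézout bound = 2.
Scan x ∈ F_11. For each x, list the y ∈ F_11 with f(x, y) ≡ 0 and those with g(x, y) ≡ 0 (mod 11); the common zeros in that column are the intersection.
  x = 0: f ≡ 0 at y ∈ {0, 10}; g ≡ 0 at y ∈ {7}; common: ∅.
  x = 1: f ≡ 0 at y ∈ {3, 7}; g ≡ 0 at y ∈ {8}; common: ∅.
  x = 2: f ≡ 0 at y ∈ ∅; g ≡ 0 at y ∈ {9}; common: ∅.
  x = 3: f ≡ 0 at y ∈ {4, 6}; g ≡ 0 at y ∈ {10}; common: ∅.
  x = 4: f ≡ 0 at y ∈ ∅; g ≡ 0 at y ∈ {0}; common: ∅.
  x = 5: f ≡ 0 at y ∈ ∅; g ≡ 0 at y ∈ {1}; common: ∅.
  x = 6: f ≡ 0 at y ∈ ∅; g ≡ 0 at y ∈ {2}; common: ∅.
  x = 7: f ≡ 0 at y ∈ ∅; g ≡ 0 at y ∈ {3}; common: ∅.
  x = 8: f ≡ 0 at y ∈ {4, 6}; g ≡ 0 at y ∈ {4}; common: {4}.
  x = 9: f ≡ 0 at y ∈ ∅; g ≡ 0 at y ∈ {5}; common: ∅.
  x = 10: f ≡ 0 at y ∈ {3, 7}; g ≡ 0 at y ∈ {6}; common: ∅.
Collecting: common zeros = {(8, 4)}, so the count is 1.
Comparison with the Bézout bound: 1 ≤ 2 = deg(f)·deg(g), as expected for curves with no common component (the affine F_11-count falls short of the bound because intersections may lie at infinity, over extension fields, or carry multiplicity).


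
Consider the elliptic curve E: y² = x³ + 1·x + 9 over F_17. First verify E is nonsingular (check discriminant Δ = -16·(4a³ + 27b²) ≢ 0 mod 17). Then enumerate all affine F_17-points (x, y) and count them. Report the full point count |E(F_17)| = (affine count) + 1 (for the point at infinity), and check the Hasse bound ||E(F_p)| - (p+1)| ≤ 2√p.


Affine points = {(0, 3), (0, 14), (2, 6), (2, 11), (4, 3), (4, 14), (7, 6), (7, 11), (8, 6), (8, 11), (9, 4), (9, 13), (10, 4), (10, 13), (11, 5), (11, 12), (12, 7), (12, 10), (13, 3), (13, 14), (14, 8), (14, 9), (15, 4), (15, 13)}; affine count = 24; |E(F_17)| = 25.

Discriminant check: Δ ∝ 4a³ + 27b² = 4·1³ + 27·9² = 4·1 + 27·81 ≡ 15 (mod 17). Nonzero ⇒ E is nonsingular.
For each x ∈ F_17, compute rhs = x³ + 1·x + 9 mod 17, then count y ∈ F_17 with y² ≡ rhs.
  x = 0: rhs = 9, matching y values: 3, 14 (2 points).
  x = 1: rhs = 11, matching y values: none (0 points).
  x = 2: rhs = 2, matching y values: 6, 11 (2 points).
  x = 3: rhs = 5, matching y values: none (0 points).
  x = 4: rhs = 9, matching y values: 3, 14 (2 points).
  x = 5: rhs = 3, matching y values: none (0 points).
  x = 6: rhs = 10, matching y values: none (0 points).
  x = 7: rhs = 2, matching y values: 6, 11 (2 points).
  x = 8: rhs = 2, matching y values: 6, 11 (2 points).
  x = 9: rhs = 16, matching y values: 4, 13 (2 points).
  x = 10: rhs = 16, matching y values: 4, 13 (2 points).
  x = 11: rhs = 8, matching y values: 5, 12 (2 points).
  x = 12: rhs = 15, matching y values: 7, 10 (2 points).
  x = 13: rhs = 9, matching y values: 3, 14 (2 points).
  x = 14: rhs = 13, matching y values: 8, 9 (2 points).
  x = 15: rhs = 16, matching y values: 4, 13 (2 points).
  x = 16: rhs = 7, matching y values: none (0 points).
Total affine count: 24.
Full point count |E(F_17)| = 24 + 1 = 25.
Hasse bound: |25 − (17+1)| = |7| = 7 ≤ 2√17 ≈ 8.2462 ✓.


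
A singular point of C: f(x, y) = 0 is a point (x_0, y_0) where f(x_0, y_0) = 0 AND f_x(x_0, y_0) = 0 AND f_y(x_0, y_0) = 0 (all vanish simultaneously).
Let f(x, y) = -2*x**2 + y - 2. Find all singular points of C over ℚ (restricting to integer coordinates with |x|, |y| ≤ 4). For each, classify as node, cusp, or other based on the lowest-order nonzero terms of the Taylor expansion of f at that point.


No singular points in the scanned grid; C is smooth there.

Compute partial derivatives:
  f_x = -4*x.
  f_y = 1.
f_y = 1 is a nonzero constant, so f_y never vanishes: no point (x, y) can satisfy f = f_x = f_y = 0. In particular no (x, y) ∈ {−4, ..., 4}² is singular; the curve is smooth.


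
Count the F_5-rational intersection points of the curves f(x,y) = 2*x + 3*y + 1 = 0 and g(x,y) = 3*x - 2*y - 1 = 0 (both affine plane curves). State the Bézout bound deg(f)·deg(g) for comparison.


Common zeros: {(2, 0)}; count = 1; Bézout bound = 1.

deg(f) = 1, deg(g) = 1, so Bézout bound = 1.
Scan x ∈ F_5. For each x, list the y ∈ F_5 with f(x, y) ≡ 0 and those with g(x, y) ≡ 0 (mod 5); the common zeros in that column are the intersection.
  x = 0: f ≡ 0 at y ∈ {3}; g ≡ 0 at y ∈ {2}; common: ∅.
  x = 1: f ≡ 0 at y ∈ {4}; g ≡ 0 at y ∈ {1}; common: ∅.
  x = 2: f ≡ 0 at y ∈ {0}; g ≡ 0 at y ∈ {0}; common: {0}.
  x = 3: f ≡ 0 at y ∈ {1}; g ≡ 0 at y ∈ {4}; common: ∅.
  x = 4: f ≡ 0 at y ∈ {2}; g ≡ 0 at y ∈ {3}; common: ∅.
Collecting: common zeros = {(2, 0)}, so the count is 1.
Comparison with the Bézout bound: 1 ≤ 1 = deg(f)·deg(g), as expected for curves with no common component (the bound is attained).


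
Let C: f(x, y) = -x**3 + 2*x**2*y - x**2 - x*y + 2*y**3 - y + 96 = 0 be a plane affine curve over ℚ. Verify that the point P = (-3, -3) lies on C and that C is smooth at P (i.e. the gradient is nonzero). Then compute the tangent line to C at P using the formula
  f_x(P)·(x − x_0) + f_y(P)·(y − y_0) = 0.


Tangent line at P: 18*x + 74*y + 276 = 0.

Step 1: f(-3, -3) = 0, so P lies on C.
Step 2: partial derivatives
  f_x(x, y) = -3*x**2 + 4*x*y - 2*x - y, f_y(x, y) = 2*x**2 - x + 6*y**2 - 1.
  f_x(P) = 18, f_y(P) = 74 (gradient nonzero, so P is smooth).
Step 3: tangent line at P: 18·(x − -3) + 74·(y − -3) = 0.
Expanding: 18*x + 74*y + 276 = 0.


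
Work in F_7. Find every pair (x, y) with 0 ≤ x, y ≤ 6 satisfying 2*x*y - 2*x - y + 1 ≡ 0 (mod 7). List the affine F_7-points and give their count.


Affine F_7-points: {(0, 1), (1, 1), (2, 1), (3, 1), (4, 0), (4, 1), (4, 2), (4, 3), (4, 4), (4, 5), (4, 6), (5, 1), (6, 1)}; count = 13.

For each of the 49 pairs (x, y) ∈ F_7², evaluate f(x, y) mod 7. Record the zeros.
  x = 0: [0↦1, 1↦0, 2↦6, 3↦5, 4↦4, 5↦3, 6↦2]  zeros at y ∈ {1}
  x = 1: [0↦6, 1↦0, 2↦1, 3↦2, 4↦3, 5↦4, 6↦5]  zeros at y ∈ {1}
  x = 2: [0↦4, 1↦0, 2↦3, 3↦6, 4↦2, 5↦5, 6↦1]  zeros at y ∈ {1}
  x = 3: [0↦2, 1↦0, 2↦5, 3↦3, 4↦1, 5↦6, 6↦4]  zeros at y ∈ {1}
  x = 4: [0↦0, 1↦0, 2↦0, 3↦0, 4↦0, 5↦0, 6↦0]  zeros at y ∈ {0, 1, 2, 3, 4, 5, 6}
  x = 5: [0↦5, 1↦0, 2↦2, 3↦4, 4↦6, 5↦1, 6↦3]  zeros at y ∈ {1}
  x = 6: [0↦3, 1↦0, 2↦4, 3↦1, 4↦5, 5↦2, 6↦6]  zeros at y ∈ {1}
Collecting zeros: affine points = {(0, 1), (1, 1), (2, 1), (3, 1), (4, 0), (4, 1), (4, 2), (4, 3), (4, 4), (4, 5), (4, 6), (5, 1), (6, 1)}.
Total count |C(F_7)_aff| = 13.


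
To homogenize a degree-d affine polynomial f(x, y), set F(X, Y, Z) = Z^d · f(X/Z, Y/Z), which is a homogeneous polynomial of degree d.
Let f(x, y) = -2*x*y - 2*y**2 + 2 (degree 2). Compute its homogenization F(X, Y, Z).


F(X, Y, Z) = -2*X*Y - 2*Y**2 + 2*Z**2

deg(f) = 2.
Substitute x = X/Z, y = Y/Z into f, then multiply by Z^2.
  monomial -2·x^1·y^1 ↦ -2·X^1·Y^1·Z^0.
  monomial -2·x^0·y^2 ↦ -2·X^0·Y^2·Z^0.
  monomial 2·x^0·y^0 ↦ 2·X^0·Y^0·Z^2.
Collecting: F(X, Y, Z) = -2*X*Y - 2*Y**2 + 2*Z**2.


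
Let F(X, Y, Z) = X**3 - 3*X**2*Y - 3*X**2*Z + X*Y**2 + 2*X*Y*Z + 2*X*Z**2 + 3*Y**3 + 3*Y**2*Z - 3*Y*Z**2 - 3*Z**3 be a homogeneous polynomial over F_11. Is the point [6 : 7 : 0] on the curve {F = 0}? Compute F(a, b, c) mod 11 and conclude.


F(6,7,0) ≡ 2 (mod 11); P is NOT on the curve.

Evaluate F(6, 7, 0) term-by-term (mod 11).
  X**3 ↦ 1·216·1·1 = 216
  -3*X**2*Y ↦ -3·36·7·1 = -756
  -3*X**2*Z ↦ -3·36·1·0 = 0
  X*Y**2 ↦ 1·6·49·1 = 294
  2*X*Y*Z ↦ 2·6·7·0 = 0
  2*X*Z**2 ↦ 2·6·1·0 = 0
  3*Y**3 ↦ 3·1·343·1 = 1029
  3*Y**2*Z ↦ 3·1·49·0 = 0
  -3*Y*Z**2 ↦ -3·1·7·0 = 0
  -3*Z**3 ↦ -3·1·1·0 = 0
Sum: F(6, 7, 0) = (216) + (-756) + (0) + (294) + (0) + (0) + (1029) + (0) + (0) + (0) = 783.
Reducing mod 11: 783 ≡ 2 (mod 11).
Since F(a, b, c) ≡ 2 ≠ 0 (mod 11), P does NOT lie on the curve.


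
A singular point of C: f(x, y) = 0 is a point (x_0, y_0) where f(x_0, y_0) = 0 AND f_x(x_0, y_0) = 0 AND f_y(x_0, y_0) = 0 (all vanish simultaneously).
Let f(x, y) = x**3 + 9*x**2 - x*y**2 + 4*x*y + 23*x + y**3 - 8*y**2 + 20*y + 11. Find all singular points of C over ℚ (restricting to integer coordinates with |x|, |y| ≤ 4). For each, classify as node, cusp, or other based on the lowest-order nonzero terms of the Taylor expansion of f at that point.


Singular points: {(-3, 2)}; classification: cusp.

Compute partial derivatives:
  f_x = 3*x**2 + 18*x - y**2 + 4*y + 23.
  f_y = -2*x*y + 4*x + 3*y**2 - 16*y + 20.
Scan x_0 ∈ {−4, ..., 4}. For each x_0, f_y(x_0, y) is a polynomial in y; find its integer roots y ∈ {−4, ..., 4}, then test f_x and f at those candidates.
  x = -4: f_y(-4, y) = 3*y**2 - 8*y + 4; vanishes at y ∈ {2}. (-4, 2): f_x = 3 ≠ 0.
  x = -3: f_y(-3, y) = 3*y**2 - 10*y + 8; vanishes at y ∈ {2}. (-3, 2): f_x = 0, f = 0 — SINGULAR.
  x = -2: f_y(-2, y) = 3*y**2 - 12*y + 12; vanishes at y ∈ {2}. (-2, 2): f_x = 3 ≠ 0.
  x = -1: f_y(-1, y) = 3*y**2 - 14*y + 16; vanishes at y ∈ {2}. (-1, 2): f_x = 12 ≠ 0.
  x = 0: f_y(0, y) = 3*y**2 - 16*y + 20; vanishes at y ∈ {2}. (0, 2): f_x = 27 ≠ 0.
  x = 1: f_y(1, y) = 3*y**2 - 18*y + 24; vanishes at y ∈ {2, 4}. (1, 2): f_x = 48 ≠ 0; (1, 4): f_x = 44 ≠ 0.
  x = 2: f_y(2, y) = 3*y**2 - 20*y + 28; vanishes at y ∈ {2}. (2, 2): f_x = 75 ≠ 0.
  x = 3: f_y(3, y) = 3*y**2 - 22*y + 32; vanishes at y ∈ {2}. (3, 2): f_x = 108 ≠ 0.
  x = 4: f_y(4, y) = 3*y**2 - 24*y + 36; vanishes at y ∈ {2}. (4, 2): f_x = 147 ≠ 0.
Only singular point on the grid: (-3, 2).
Classify: substitute x = -3 + u, y = 2 + v and expand: f = u**3 - u*v**2 + v**3 + v**2.
No constant or linear terms (consistent with a singular point). Quadratic part: v**2. Cubic part: u**3 - u*v**2 + v**3.
The quadratic part v**2 is a perfect square, so there is a single (double) tangent line v = 0, i.e. y = 2. Restricting the cubic part to that line (v = 0) leaves u**3 ≠ 0, so f is not divisible by v and the branch is v² ≈ -u**3 to lowest order — this is a cusp.
Classification: cusp.


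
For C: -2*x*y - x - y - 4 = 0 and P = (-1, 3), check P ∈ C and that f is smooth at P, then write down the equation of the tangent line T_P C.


Tangent line at P: -7*x + y - 10 = 0.

Step 1: f(-1, 3) = 0, so P lies on C.
Step 2: partial derivatives
  f_x(x, y) = -2*y - 1, f_y(x, y) = -2*x - 1.
  f_x(P) = -7, f_y(P) = 1 (gradient nonzero, so P is smooth).
Step 3: tangent line at P: -7·(x − -1) + 1·(y − 3) = 0.
Expanding: -7*x + y - 10 = 0.


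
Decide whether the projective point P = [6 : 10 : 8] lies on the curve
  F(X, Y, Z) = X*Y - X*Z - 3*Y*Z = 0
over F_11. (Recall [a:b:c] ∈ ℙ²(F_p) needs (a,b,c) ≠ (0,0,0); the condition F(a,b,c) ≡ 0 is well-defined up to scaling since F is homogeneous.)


F(6,10,8) ≡ 3 (mod 11); P is NOT on the curve.

Evaluate F(6, 10, 8) term-by-term (mod 11).
  X*Y ↦ 1·6·10·1 = 60
  -X*Z ↦ -1·6·1·8 = -48
  -3*Y*Z ↦ -3·1·10·8 = -240
Sum: F(6, 10, 8) = (60) + (-48) + (-240) = -228.
Reducing mod 11: -228 ≡ 3 (mod 11).
Since F(a, b, c) ≡ 3 ≠ 0 (mod 11), P does NOT lie on the curve.


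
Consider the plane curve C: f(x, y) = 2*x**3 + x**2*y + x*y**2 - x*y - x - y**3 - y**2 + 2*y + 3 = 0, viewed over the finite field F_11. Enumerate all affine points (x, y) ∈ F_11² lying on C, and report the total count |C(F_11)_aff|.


Affine F_11-points: {(1, 2), (2, 3), (4, 1), (5, 6), (5, 10), (6, 0), (7, 0), (7, 6), (8, 2), (8, 8), (9, 0)}; count = 11.

For each of the 121 pairs (x, y) ∈ F_11², evaluate f(x, y) mod 11. Record the zeros.
  x = 0: [0↦3, 1↦3, 2↦6, 3↦6, 4↦8, 5↦6, 6↦5, 7↦10, 8↦4, 9↦3, 10↦1]  zeros at y ∈ ∅
  x = 1: [0↦4, 1↦5, 2↦0, 3↦5, 4↦3, 5↦10, 6↦9, 7↦5, 8↦3, 9↦8, 10↦3]  zeros at y ∈ {2}
  x = 2: [0↦6, 1↦10, 2↦10, 3↦0, 4↦7, 5↦3, 6↦4, 7↦4, 8↦8, 9↦10, 10↦4]  zeros at y ∈ {3}
  x = 3: [0↦10, 1↦8, 2↦4, 3↦3, 4↦10, 5↦8, 6↦2, 7↦8, 8↦9, 9↦10, 10↦5]  zeros at y ∈ ∅
  x = 4: [0↦6, 1↦0, 2↦5, 3↦4, 4↦2, 5↦4, 6↦4, 7↦7, 8↦7, 9↦9, 10↦7]  zeros at y ∈ {1}
  x = 5: [0↦6, 1↦9, 2↦3, 3↦4, 4↦6, 5↦3, 6↦0, 7↦2, 8↦3, 9↦8, 10↦0]  zeros at y ∈ {6, 10}
  x = 6: [0↦0, 1↦3, 2↦10, 3↦4, 4↦1, 5↦6, 6↦2, 7↦5, 8↦9, 9↦8, 10↦7]  zeros at y ∈ {0}
  x = 7: [0↦0, 1↦5, 2↦5, 3↦5, 4↦10, 5↦3, 6↦0, 7↦6, 8↦4, 9↦10, 10↦7]  zeros at y ∈ {0, 6}
  x = 8: [0↦7, 1↦5, 2↦0, 3↦8, 4↦1, 5↦6, 6↦6, 7↦6, 8↦0, 9↦4, 10↦1]  zeros at y ∈ {2, 8}
  x = 9: [0↦0, 1↦4, 2↦7, 3↦3, 4↦8, 5↦5, 6↦10, 7↦6, 8↦9, 9↦2, 10↦1]  zeros at y ∈ {0}
  x = 10: [0↦2, 1↦3, 2↦5, 3↦2, 4↦10, 5↦1, 6↦2, 7↦7, 8↦10, 9↦5, 10↦8]  zeros at y ∈ ∅
Collecting zeros: affine points = {(1, 2), (2, 3), (4, 1), (5, 6), (5, 10), (6, 0), (7, 0), (7, 6), (8, 2), (8, 8), (9, 0)}.
Total count |C(F_11)_aff| = 11.


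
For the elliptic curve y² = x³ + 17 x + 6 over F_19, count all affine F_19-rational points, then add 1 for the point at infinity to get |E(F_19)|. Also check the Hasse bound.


Affine points = {(0, 5), (0, 14), (1, 9), (1, 10), (4, 9), (4, 10), (5, 8), (5, 11), (6, 1), (6, 18), (10, 6), (10, 13), (11, 2), (11, 17), (12, 0), (13, 7), (13, 12), (14, 9), (14, 10), (15, 8), (15, 11), (16, 2), (16, 17), (18, 8), (18, 11)}; affine count = 25; |E(F_19)| = 26.

Discriminant check: Δ ∝ 4a³ + 27b² = 4·17³ + 27·6² = 4·4913 + 27·36 ≡ 9 (mod 19). Nonzero ⇒ E is nonsingular.
For each x ∈ F_19, compute rhs = x³ + 17·x + 6 mod 19, then count y ∈ F_19 with y² ≡ rhs.
  x = 0: rhs = 6, matching y values: 5, 14 (2 points).
  x = 1: rhs = 5, matching y values: 9, 10 (2 points).
  x = 2: rhs = 10, matching y values: none (0 points).
  x = 3: rhs = 8, matching y values: none (0 points).
  x = 4: rhs = 5, matching y values: 9, 10 (2 points).
  x = 5: rhs = 7, matching y values: 8, 11 (2 points).
  x = 6: rhs = 1, matching y values: 1, 18 (2 points).
  x = 7: rhs = 12, matching y values: none (0 points).
  x = 8: rhs = 8, matching y values: none (0 points).
  x = 9: rhs = 14, matching y values: none (0 points).
  x = 10: rhs = 17, matching y values: 6, 13 (2 points).
  x = 11: rhs = 4, matching y values: 2, 17 (2 points).
  x = 12: rhs = 0, matching y values: 0 (1 points).
  x = 13: rhs = 11, matching y values: 7, 12 (2 points).
  x = 14: rhs = 5, matching y values: 9, 10 (2 points).
  x = 15: rhs = 7, matching y values: 8, 11 (2 points).
  x = 16: rhs = 4, matching y values: 2, 17 (2 points).
  x = 17: rhs = 2, matching y values: none (0 points).
  x = 18: rhs = 7, matching y values: 8, 11 (2 points).
Total affine count: 25.
Full point count |E(F_19)| = 25 + 1 = 26.
Hasse bound: |26 − (19+1)| = |6| = 6 ≤ 2√19 ≈ 8.7178 ✓.


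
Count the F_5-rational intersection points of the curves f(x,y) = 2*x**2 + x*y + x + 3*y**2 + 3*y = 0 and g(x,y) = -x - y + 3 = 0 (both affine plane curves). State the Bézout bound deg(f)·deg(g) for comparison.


Common zeros: ∅; count = 0; Bézout bound = 2.

deg(f) = 2, deg(g) = 1, so Bézout bound = 2.
Scan x ∈ F_5. For each x, list the y ∈ F_5 with f(x, y) ≡ 0 and those with g(x, y) ≡ 0 (mod 5); the common zeros in that column are the intersection.
  x = 0: f ≡ 0 at y ∈ {0, 4}; g ≡ 0 at y ∈ {3}; common: ∅.
  x = 1: f ≡ 0 at y ∈ {1}; g ≡ 0 at y ∈ {2}; common: ∅.
  x = 2: f ≡ 0 at y ∈ {0}; g ≡ 0 at y ∈ {1}; common: ∅.
  x = 3: f ≡ 0 at y ∈ {1, 2}; g ≡ 0 at y ∈ {0}; common: ∅.
  x = 4: f ≡ 0 at y ∈ ∅; g ≡ 0 at y ∈ {4}; common: ∅.
Collecting: common zeros = ∅, so the count is 0.
Comparison with the Bézout bound: 0 ≤ 2 = deg(f)·deg(g), as expected for curves with no common component (the affine F_5-count falls short of the bound because intersections may lie at infinity, over extension fields, or carry multiplicity).


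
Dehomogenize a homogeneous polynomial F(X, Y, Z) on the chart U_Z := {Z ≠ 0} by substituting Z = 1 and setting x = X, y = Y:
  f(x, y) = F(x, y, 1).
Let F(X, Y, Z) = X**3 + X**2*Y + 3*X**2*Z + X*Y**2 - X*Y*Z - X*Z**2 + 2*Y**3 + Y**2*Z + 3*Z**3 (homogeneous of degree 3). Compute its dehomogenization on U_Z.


f(x, y) = x**3 + x**2*y + 3*x**2 + x*y**2 - x*y - x + 2*y**3 + y**2 + 3

On U_Z we set Z = 1. Each monomial c·X^i·Y^j·Z^k in F becomes c·x^i·y^j·1^k = c·x^i·y^j.
Substituting Z = 1: F(X, Y, 1) = x**3 + x**2*y + 3*x**2 + x*y**2 - x*y - x + 2*y**3 + y**2 + 3.
Note: deg(f) ≤ deg(F) = 3; strict inequality happens when F is divisible by Z (lost terms).


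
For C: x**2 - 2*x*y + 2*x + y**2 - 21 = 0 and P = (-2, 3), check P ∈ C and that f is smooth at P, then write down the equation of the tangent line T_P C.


Tangent line at P: -8*x + 10*y - 46 = 0.

Step 1: f(-2, 3) = 0, so P lies on C.
Step 2: partial derivatives
  f_x(x, y) = 2*x - 2*y + 2, f_y(x, y) = -2*x + 2*y.
  f_x(P) = -8, f_y(P) = 10 (gradient nonzero, so P is smooth).
Step 3: tangent line at P: -8·(x − -2) + 10·(y − 3) = 0.
Expanding: -8*x + 10*y - 46 = 0.


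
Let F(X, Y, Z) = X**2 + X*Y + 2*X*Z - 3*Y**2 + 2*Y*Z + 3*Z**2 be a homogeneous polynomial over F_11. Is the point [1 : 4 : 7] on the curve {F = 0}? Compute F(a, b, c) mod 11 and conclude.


F(1,4,7) ≡ 9 (mod 11); P is NOT on the curve.

Evaluate F(1, 4, 7) term-by-term (mod 11).
  X**2 ↦ 1·1·1·1 = 1
  X*Y ↦ 1·1·4·1 = 4
  2*X*Z ↦ 2·1·1·7 = 14
  -3*Y**2 ↦ -3·1·16·1 = -48
  2*Y*Z ↦ 2·1·4·7 = 56
  3*Z**2 ↦ 3·1·1·49 = 147
Sum: F(1, 4, 7) = (1) + (4) + (14) + (-48) + (56) + (147) = 174.
Reducing mod 11: 174 ≡ 9 (mod 11).
Since F(a, b, c) ≡ 9 ≠ 0 (mod 11), P does NOT lie on the curve.


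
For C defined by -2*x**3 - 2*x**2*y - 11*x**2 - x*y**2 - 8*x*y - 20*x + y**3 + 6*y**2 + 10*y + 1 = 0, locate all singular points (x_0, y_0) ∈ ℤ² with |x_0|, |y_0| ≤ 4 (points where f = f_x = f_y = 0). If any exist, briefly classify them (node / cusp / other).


Singular points: {(-1, -2)}; classification: node.

Compute partial derivatives:
  f_x = -6*x**2 - 4*x*y - 22*x - y**2 - 8*y - 20.
  f_y = -2*x**2 - 2*x*y - 8*x + 3*y**2 + 12*y + 10.
Scan x_0 ∈ {−4, ..., 4}. For each x_0, f_y(x_0, y) is a polynomial in y; find its integer roots y ∈ {−4, ..., 4}, then test f_x and f at those candidates.
  x = -4: f_y(-4, y) = 3*y**2 + 20*y + 10; no integer root y with |y| ≤ 4.
  x = -3: f_y(-3, y) = 3*y**2 + 18*y + 16; no integer root y with |y| ≤ 4.
  x = -2: f_y(-2, y) = 3*y**2 + 16*y + 18; no integer root y with |y| ≤ 4.
  x = -1: f_y(-1, y) = 3*y**2 + 14*y + 16; vanishes at y ∈ {-2}. (-1, -2): f_x = 0, f = 0 — SINGULAR.
  x = 0: f_y(0, y) = 3*y**2 + 12*y + 10; no integer root y with |y| ≤ 4.
  x = 1: f_y(1, y) = 3*y**2 + 10*y; vanishes at y ∈ {0}. (1, 0): f_x = -48 ≠ 0.
  x = 2: f_y(2, y) = 3*y**2 + 8*y - 14; no integer root y with |y| ≤ 4.
  x = 3: f_y(3, y) = 3*y**2 + 6*y - 32; no integer root y with |y| ≤ 4.
  x = 4: f_y(4, y) = 3*y**2 + 4*y - 54; no integer root y with |y| ≤ 4.
Only singular point on the grid: (-1, -2).
Classify: substitute x = -1 + u, y = -2 + v and expand: f = -2*u**3 - 2*u**2*v - u**2 - u*v**2 + v**3 + v**2.
No constant or linear terms (consistent with a singular point). Quadratic part: -u**2 + v**2. Cubic part: -2*u**3 - 2*u**2*v - u*v**2 + v**3.
The quadratic part v**2 - u**2 = (v − u)(v + u) splits into two distinct linear factors, so there are two distinct tangent lines y − -2 = ±(x − -1) — this is a node (ordinary double point).
Classification: node.


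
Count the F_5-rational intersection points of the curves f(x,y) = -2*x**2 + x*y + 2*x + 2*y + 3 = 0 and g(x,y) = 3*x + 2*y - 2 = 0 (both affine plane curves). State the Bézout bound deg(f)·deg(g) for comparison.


Common zeros: {(0, 1)}; count = 1; Bézout bound = 2.

deg(f) = 2, deg(g) = 1, so Bézout bound = 2.
Scan x ∈ F_5. For each x, list the y ∈ F_5 with f(x, y) ≡ 0 and those with g(x, y) ≡ 0 (mod 5); the common zeros in that column are the intersection.
  x = 0: f ≡ 0 at y ∈ {1}; g ≡ 0 at y ∈ {1}; common: {1}.
  x = 1: f ≡ 0 at y ∈ {4}; g ≡ 0 at y ∈ {2}; common: ∅.
  x = 2: f ≡ 0 at y ∈ {4}; g ≡ 0 at y ∈ {3}; common: ∅.
  x = 3: f ≡ 0 at y ∈ ∅; g ≡ 0 at y ∈ {4}; common: ∅.
  x = 4: f ≡ 0 at y ∈ {1}; g ≡ 0 at y ∈ {0}; common: ∅.
Collecting: common zeros = {(0, 1)}, so the count is 1.
Comparison with the Bézout bound: 1 ≤ 2 = deg(f)·deg(g), as expected for curves with no common component (the affine F_5-count falls short of the bound because intersections may lie at infinity, over extension fields, or carry multiplicity).


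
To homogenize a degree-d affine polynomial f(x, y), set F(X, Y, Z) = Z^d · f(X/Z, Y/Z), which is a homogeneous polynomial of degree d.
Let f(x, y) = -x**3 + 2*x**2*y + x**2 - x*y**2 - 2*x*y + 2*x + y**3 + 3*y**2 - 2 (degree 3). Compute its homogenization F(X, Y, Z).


F(X, Y, Z) = -X**3 + 2*X**2*Y + X**2*Z - X*Y**2 - 2*X*Y*Z + 2*X*Z**2 + Y**3 + 3*Y**2*Z - 2*Z**3

deg(f) = 3.
Substitute x = X/Z, y = Y/Z into f, then multiply by Z^3.
  monomial -1·x^3·y^0 ↦ -1·X^3·Y^0·Z^0.
  monomial 2·x^2·y^1 ↦ 2·X^2·Y^1·Z^0.
  monomial 1·x^2·y^0 ↦ 1·X^2·Y^0·Z^1.
  monomial -1·x^1·y^2 ↦ -1·X^1·Y^2·Z^0.
  monomial -2·x^1·y^1 ↦ -2·X^1·Y^1·Z^1.
  monomial 2·x^1·y^0 ↦ 2·X^1·Y^0·Z^2.
  monomial 1·x^0·y^3 ↦ 1·X^0·Y^3·Z^0.
  monomial 3·x^0·y^2 ↦ 3·X^0·Y^2·Z^1.
  monomial -2·x^0·y^0 ↦ -2·X^0·Y^0·Z^3.
Collecting: F(X, Y, Z) = -X**3 + 2*X**2*Y + X**2*Z - X*Y**2 - 2*X*Y*Z + 2*X*Z**2 + Y**3 + 3*Y**2*Z - 2*Z**3.


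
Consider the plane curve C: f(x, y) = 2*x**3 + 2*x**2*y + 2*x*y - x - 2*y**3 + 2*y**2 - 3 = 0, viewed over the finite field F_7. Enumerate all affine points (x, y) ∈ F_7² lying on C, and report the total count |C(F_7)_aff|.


Affine F_7-points: {(0, 5), (1, 5), (3, 3), (3, 6), (4, 1), (6, 6)}; count = 6.

For each of the 49 pairs (x, y) ∈ F_7², evaluate f(x, y) mod 7. Record the zeros.
  x = 0: [0↦4, 1↦4, 2↦3, 3↦3, 4↦6, 5↦0, 6↦1]  zeros at y ∈ {5}
  x = 1: [0↦5, 1↦2, 2↦5, 3↦2, 4↦2, 5↦0, 6↦5]  zeros at y ∈ {5}
  x = 2: [0↦4, 1↦2, 2↦6, 3↦4, 4↦5, 5↦4, 6↦3]  zeros at y ∈ ∅
  x = 3: [0↦6, 1↦2, 2↦4, 3↦0, 4↦6, 5↦3, 6↦0]  zeros at y ∈ {3, 6}
  x = 4: [0↦2, 1↦0, 2↦4, 3↦2, 4↦3, 5↦2, 6↦1]  zeros at y ∈ {1}
  x = 5: [0↦4, 1↦1, 2↦4, 3↦1, 4↦1, 5↦6, 6↦4]  zeros at y ∈ ∅
  x = 6: [0↦3, 1↦3, 2↦2, 3↦2, 4↦5, 5↦6, 6↦0]  zeros at y ∈ {6}
Collecting zeros: affine points = {(0, 5), (1, 5), (3, 3), (3, 6), (4, 1), (6, 6)}.
Total count |C(F_7)_aff| = 6.


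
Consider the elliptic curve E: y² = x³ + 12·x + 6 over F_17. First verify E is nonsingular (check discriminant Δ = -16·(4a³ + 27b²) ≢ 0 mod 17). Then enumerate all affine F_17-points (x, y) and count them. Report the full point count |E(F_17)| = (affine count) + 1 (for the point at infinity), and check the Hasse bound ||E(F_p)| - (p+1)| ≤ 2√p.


Affine points = {(1, 6), (1, 11), (2, 2), (2, 15), (3, 1), (3, 16), (4, 4), (4, 13), (5, 2), (5, 15), (7, 5), (7, 12), (8, 6), (8, 11), (10, 2), (10, 15), (12, 5), (12, 12), (13, 8), (13, 9), (15, 5), (15, 12)}; affine count = 22; |E(F_17)| = 23.

Discriminant check: Δ ∝ 4a³ + 27b² = 4·12³ + 27·6² = 4·1728 + 27·36 ≡ 13 (mod 17). Nonzero ⇒ E is nonsingular.
For each x ∈ F_17, compute rhs = x³ + 12·x + 6 mod 17, then count y ∈ F_17 with y² ≡ rhs.
  x = 0: rhs = 6, matching y values: none (0 points).
  x = 1: rhs = 2, matching y values: 6, 11 (2 points).
  x = 2: rhs = 4, matching y values: 2, 15 (2 points).
  x = 3: rhs = 1, matching y values: 1, 16 (2 points).
  x = 4: rhs = 16, matching y values: 4, 13 (2 points).
  x = 5: rhs = 4, matching y values: 2, 15 (2 points).
  x = 6: rhs = 5, matching y values: none (0 points).
  x = 7: rhs = 8, matching y values: 5, 12 (2 points).
  x = 8: rhs = 2, matching y values: 6, 11 (2 points).
  x = 9: rhs = 10, matching y values: none (0 points).
  x = 10: rhs = 4, matching y values: 2, 15 (2 points).
  x = 11: rhs = 7, matching y values: none (0 points).
  x = 12: rhs = 8, matching y values: 5, 12 (2 points).
  x = 13: rhs = 13, matching y values: 8, 9 (2 points).
  x = 14: rhs = 11, matching y values: none (0 points).
  x = 15: rhs = 8, matching y values: 5, 12 (2 points).
  x = 16: rhs = 10, matching y values: none (0 points).
Total affine count: 22.
Full point count |E(F_17)| = 22 + 1 = 23.
Hasse bound: |23 − (17+1)| = |5| = 5 ≤ 2√17 ≈ 8.2462 ✓.


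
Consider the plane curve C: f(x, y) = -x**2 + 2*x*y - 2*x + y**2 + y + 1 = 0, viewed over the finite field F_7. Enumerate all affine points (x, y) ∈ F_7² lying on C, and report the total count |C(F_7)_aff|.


Affine F_7-points: {(0, 2), (0, 4), (2, 0), (2, 2), (3, 0), (6, 4)}; count = 6.

For each of the 49 pairs (x, y) ∈ F_7², evaluate f(x, y) mod 7. Record the zeros.
  x = 0: [0↦1, 1↦3, 2↦0, 3↦6, 4↦0, 5↦3, 6↦1]  zeros at y ∈ {2, 4}
  x = 1: [0↦5, 1↦2, 2↦1, 3↦2, 4↦5, 5↦3, 6↦3]  zeros at y ∈ ∅
  x = 2: [0↦0, 1↦6, 2↦0, 3↦3, 4↦1, 5↦1, 6↦3]  zeros at y ∈ {0, 2}
  x = 3: [0↦0, 1↦1, 2↦4, 3↦2, 4↦2, 5↦4, 6↦1]  zeros at y ∈ {0}
  x = 4: [0↦5, 1↦1, 2↦6, 3↦6, 4↦1, 5↦5, 6↦4]  zeros at y ∈ ∅
  x = 5: [0↦1, 1↦6, 2↦6, 3↦1, 4↦5, 5↦4, 6↦5]  zeros at y ∈ ∅
  x = 6: [0↦2, 1↦2, 2↦4, 3↦1, 4↦0, 5↦1, 6↦4]  zeros at y ∈ {4}
Collecting zeros: affine points = {(0, 2), (0, 4), (2, 0), (2, 2), (3, 0), (6, 4)}.
Total count |C(F_7)_aff| = 6.


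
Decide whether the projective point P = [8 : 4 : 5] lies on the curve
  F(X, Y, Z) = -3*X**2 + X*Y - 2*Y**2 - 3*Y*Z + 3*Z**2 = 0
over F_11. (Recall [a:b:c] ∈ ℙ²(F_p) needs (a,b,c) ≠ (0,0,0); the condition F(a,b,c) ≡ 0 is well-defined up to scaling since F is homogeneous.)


F(8,4,5) ≡ 10 (mod 11); P is NOT on the curve.

Evaluate F(8, 4, 5) term-by-term (mod 11).
  -3*X**2 ↦ -3·64·1·1 = -192
  X*Y ↦ 1·8·4·1 = 32
  -2*Y**2 ↦ -2·1·16·1 = -32
  -3*Y*Z ↦ -3·1·4·5 = -60
  3*Z**2 ↦ 3·1·1·25 = 75
Sum: F(8, 4, 5) = (-192) + (32) + (-32) + (-60) + (75) = -177.
Reducing mod 11: -177 ≡ 10 (mod 11).
Since F(a, b, c) ≡ 10 ≠ 0 (mod 11), P does NOT lie on the curve.


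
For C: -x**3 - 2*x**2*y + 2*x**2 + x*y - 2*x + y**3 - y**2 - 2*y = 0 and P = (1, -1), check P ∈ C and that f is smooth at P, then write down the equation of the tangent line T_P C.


Tangent line at P: 2*x + 2*y = 0.

Step 1: f(1, -1) = 0, so P lies on C.
Step 2: partial derivatives
  f_x(x, y) = -3*x**2 - 4*x*y + 4*x + y - 2, f_y(x, y) = -2*x**2 + x + 3*y**2 - 2*y - 2.
  f_x(P) = 2, f_y(P) = 2 (gradient nonzero, so P is smooth).
Step 3: tangent line at P: 2·(x − 1) + 2·(y − -1) = 0.
Expanding: 2*x + 2*y = 0.


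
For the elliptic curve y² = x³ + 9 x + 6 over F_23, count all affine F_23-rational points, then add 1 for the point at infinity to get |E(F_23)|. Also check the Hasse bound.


Affine points = {(0, 11), (0, 12), (1, 4), (1, 19), (2, 3), (2, 20), (6, 0), (12, 5), (12, 18), (14, 1), (14, 22), (17, 9), (17, 14), (21, 7), (21, 16)}; affine count = 15; |E(F_23)| = 16.

Discriminant check: Δ ∝ 4a³ + 27b² = 4·9³ + 27·6² = 4·729 + 27·36 ≡ 1 (mod 23). Nonzero ⇒ E is nonsingular.
For each x ∈ F_23, compute rhs = x³ + 9·x + 6 mod 23, then count y ∈ F_23 with y² ≡ rhs.
  x = 0: rhs = 6, matching y values: 11, 12 (2 points).
  x = 1: rhs = 16, matching y values: 4, 19 (2 points).
  x = 2: rhs = 9, matching y values: 3, 20 (2 points).
  x = 3: rhs = 14, matching y values: none (0 points).
  x = 4: rhs = 14, matching y values: none (0 points).
  x = 5: rhs = 15, matching y values: none (0 points).
  x = 6: rhs = 0, matching y values: 0 (1 points).
  x = 7: rhs = 21, matching y values: none (0 points).
  x = 8: rhs = 15, matching y values: none (0 points).
  x = 9: rhs = 11, matching y values: none (0 points).
  x = 10: rhs = 15, matching y values: none (0 points).
  x = 11: rhs = 10, matching y values: none (0 points).
  x = 12: rhs = 2, matching y values: 5, 18 (2 points).
  x = 13: rhs = 20, matching y values: none (0 points).
  x = 14: rhs = 1, matching y values: 1, 22 (2 points).
  x = 15: rhs = 20, matching y values: none (0 points).
  x = 16: rhs = 14, matching y values: none (0 points).
  x = 17: rhs = 12, matching y values: 9, 14 (2 points).
  x = 18: rhs = 20, matching y values: none (0 points).
  x = 19: rhs = 21, matching y values: none (0 points).
  x = 20: rhs = 21, matching y values: none (0 points).
  x = 21: rhs = 3, matching y values: 7, 16 (2 points).
  x = 22: rhs = 19, matching y values: none (0 points).
Total affine count: 15.
Full point count |E(F_23)| = 15 + 1 = 16.
Hasse bound: |16 − (23+1)| = |-8| = 8 ≤ 2√23 ≈ 9.5917 ✓.


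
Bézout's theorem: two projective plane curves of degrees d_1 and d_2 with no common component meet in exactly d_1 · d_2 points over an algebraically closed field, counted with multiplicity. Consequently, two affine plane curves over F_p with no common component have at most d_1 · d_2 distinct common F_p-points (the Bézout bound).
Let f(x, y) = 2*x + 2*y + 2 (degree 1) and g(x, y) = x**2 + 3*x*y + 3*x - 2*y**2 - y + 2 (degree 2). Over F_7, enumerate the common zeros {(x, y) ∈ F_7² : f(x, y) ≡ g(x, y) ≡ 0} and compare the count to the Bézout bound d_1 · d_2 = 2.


Common zeros: {(2, 4), (6, 0)}; count = 2; Bézout bound = 2.

deg(f) = 1, deg(g) = 2, so Bézout bound = 2.
Scan x ∈ F_7. For each x, list the y ∈ F_7 with f(x, y) ≡ 0 and those with g(x, y) ≡ 0 (mod 7); the common zeros in that column are the intersection.
  x = 0: f ≡ 0 at y ∈ {6}; g ≡ 0 at y ∈ ∅; common: ∅.
  x = 1: f ≡ 0 at y ∈ {5}; g ≡ 0 at y ∈ ∅; common: ∅.
  x = 2: f ≡ 0 at y ∈ {4}; g ≡ 0 at y ∈ {2, 4}; common: {4}.
  x = 3: f ≡ 0 at y ∈ {3}; g ≡ 0 at y ∈ {2}; common: ∅.
  x = 4: f ≡ 0 at y ∈ {2}; g ≡ 0 at y ∈ {4, 5}; common: ∅.
  x = 5: f ≡ 0 at y ∈ {1}; g ≡ 0 at y ∈ {0}; common: ∅.
  x = 6: f ≡ 0 at y ∈ {0}; g ≡ 0 at y ∈ {0, 5}; common: {0}.
Collecting: common zeros = {(2, 4), (6, 0)}, so the count is 2.
Comparison with the Bézout bound: 2 ≤ 2 = deg(f)·deg(g), as expected for curves with no common component (the bound is attained).
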